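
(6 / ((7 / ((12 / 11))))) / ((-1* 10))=-36 / 385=-0.09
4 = 4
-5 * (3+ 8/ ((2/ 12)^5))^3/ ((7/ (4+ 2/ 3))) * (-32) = 25682084511992640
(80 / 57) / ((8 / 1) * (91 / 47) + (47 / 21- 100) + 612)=26320 / 9933979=0.00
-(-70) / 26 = 2.69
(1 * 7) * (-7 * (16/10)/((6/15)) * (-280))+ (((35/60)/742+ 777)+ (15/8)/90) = 141591463/2544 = 55657.02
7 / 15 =0.47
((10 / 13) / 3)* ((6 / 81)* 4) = 80 / 1053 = 0.08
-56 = -56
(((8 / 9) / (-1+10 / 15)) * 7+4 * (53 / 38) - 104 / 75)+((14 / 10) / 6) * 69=4633 / 2850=1.63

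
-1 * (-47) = 47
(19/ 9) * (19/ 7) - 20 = -899/ 63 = -14.27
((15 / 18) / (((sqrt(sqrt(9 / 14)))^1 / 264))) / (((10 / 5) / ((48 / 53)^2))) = 84480 * 14^(1 / 4) * sqrt(3) / 2809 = 100.76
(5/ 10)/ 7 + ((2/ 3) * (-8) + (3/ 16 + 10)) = 1655/ 336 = 4.93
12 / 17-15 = -243 / 17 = -14.29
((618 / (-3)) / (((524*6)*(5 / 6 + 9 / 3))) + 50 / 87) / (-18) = -292339 / 9436716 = -0.03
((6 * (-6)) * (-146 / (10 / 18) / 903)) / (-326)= -7884 / 245315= -0.03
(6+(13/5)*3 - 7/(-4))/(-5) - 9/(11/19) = -20521/1100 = -18.66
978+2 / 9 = 8804 / 9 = 978.22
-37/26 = -1.42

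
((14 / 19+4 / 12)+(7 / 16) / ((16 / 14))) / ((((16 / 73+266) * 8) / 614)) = 237579011 / 567161856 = 0.42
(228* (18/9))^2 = 207936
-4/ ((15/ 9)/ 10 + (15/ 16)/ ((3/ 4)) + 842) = -48/ 10121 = -0.00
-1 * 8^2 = -64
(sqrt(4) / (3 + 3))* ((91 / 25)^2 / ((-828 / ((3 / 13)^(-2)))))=-1399489 / 13972500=-0.10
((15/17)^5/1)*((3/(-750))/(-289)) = 6075/820677346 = 0.00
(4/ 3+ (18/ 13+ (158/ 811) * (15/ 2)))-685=-21533684/ 31629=-680.82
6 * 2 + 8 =20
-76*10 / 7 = -760 / 7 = -108.57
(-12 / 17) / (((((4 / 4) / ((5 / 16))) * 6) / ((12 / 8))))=-15 / 272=-0.06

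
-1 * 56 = -56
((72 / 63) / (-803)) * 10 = -80 / 5621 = -0.01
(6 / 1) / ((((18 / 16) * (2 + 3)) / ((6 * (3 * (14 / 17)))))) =15.81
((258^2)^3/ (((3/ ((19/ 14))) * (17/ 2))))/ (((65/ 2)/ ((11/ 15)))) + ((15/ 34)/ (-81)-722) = 739683220642800877/ 2088450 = 354178084532.93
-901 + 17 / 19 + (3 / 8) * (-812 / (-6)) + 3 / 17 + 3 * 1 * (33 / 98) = -53695857 / 63308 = -848.17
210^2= 44100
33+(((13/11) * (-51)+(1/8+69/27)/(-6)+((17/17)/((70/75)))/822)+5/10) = -124037833/4557168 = -27.22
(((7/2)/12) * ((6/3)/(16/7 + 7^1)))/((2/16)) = 98/195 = 0.50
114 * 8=912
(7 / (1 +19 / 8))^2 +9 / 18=7001 / 1458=4.80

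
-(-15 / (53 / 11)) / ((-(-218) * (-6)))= -55 / 23108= -0.00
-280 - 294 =-574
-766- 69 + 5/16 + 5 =-13275/16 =-829.69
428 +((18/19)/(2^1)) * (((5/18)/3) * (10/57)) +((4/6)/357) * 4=428.02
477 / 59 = 8.08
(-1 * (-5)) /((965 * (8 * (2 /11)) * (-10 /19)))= -209 /30880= -0.01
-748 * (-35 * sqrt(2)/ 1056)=35.06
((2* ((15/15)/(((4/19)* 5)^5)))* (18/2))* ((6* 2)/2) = 66854673/800000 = 83.57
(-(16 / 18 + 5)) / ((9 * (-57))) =53 / 4617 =0.01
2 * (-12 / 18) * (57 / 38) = -2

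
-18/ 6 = -3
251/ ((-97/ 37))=-9287/ 97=-95.74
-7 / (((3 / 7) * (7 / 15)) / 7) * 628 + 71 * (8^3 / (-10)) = -787476 / 5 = -157495.20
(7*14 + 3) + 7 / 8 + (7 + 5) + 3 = 935 / 8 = 116.88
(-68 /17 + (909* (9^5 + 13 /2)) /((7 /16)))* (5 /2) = 306751130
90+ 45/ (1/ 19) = 945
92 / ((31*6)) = 46 / 93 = 0.49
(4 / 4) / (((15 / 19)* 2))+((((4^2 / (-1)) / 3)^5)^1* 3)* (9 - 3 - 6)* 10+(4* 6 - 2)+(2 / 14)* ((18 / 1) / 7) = 33811 / 1470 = 23.00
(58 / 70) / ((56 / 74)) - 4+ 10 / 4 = -397 / 980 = -0.41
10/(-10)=-1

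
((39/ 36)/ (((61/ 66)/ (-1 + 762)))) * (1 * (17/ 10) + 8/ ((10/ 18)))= 17520503/ 1220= 14361.07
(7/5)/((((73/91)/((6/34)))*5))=1911/31025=0.06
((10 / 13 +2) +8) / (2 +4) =70 / 39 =1.79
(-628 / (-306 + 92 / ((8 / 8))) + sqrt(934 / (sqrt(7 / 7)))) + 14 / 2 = 1063 / 107 + sqrt(934) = 40.50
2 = 2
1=1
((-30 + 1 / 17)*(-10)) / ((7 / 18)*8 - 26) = -22905 / 1751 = -13.08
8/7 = 1.14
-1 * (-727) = 727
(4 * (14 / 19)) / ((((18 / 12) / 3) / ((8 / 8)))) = 112 / 19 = 5.89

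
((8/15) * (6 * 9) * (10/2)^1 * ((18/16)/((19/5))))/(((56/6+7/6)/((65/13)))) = 2700/133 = 20.30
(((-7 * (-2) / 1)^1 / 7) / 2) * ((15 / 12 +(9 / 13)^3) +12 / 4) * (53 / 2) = 121.42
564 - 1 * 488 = 76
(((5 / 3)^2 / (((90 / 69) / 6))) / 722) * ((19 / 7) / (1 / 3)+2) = 8165 / 45486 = 0.18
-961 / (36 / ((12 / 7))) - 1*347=-8248 / 21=-392.76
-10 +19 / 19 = -9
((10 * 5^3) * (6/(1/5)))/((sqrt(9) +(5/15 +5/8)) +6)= 900000/239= 3765.69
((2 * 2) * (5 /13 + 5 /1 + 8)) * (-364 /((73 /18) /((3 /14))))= -75168 /73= -1029.70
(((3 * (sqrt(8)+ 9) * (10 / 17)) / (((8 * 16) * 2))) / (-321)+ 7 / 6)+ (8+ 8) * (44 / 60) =12.90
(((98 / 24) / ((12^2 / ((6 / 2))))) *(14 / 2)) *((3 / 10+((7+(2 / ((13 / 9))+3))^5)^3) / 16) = 260331727516068.21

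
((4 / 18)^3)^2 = 0.00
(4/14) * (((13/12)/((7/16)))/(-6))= -52/441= -0.12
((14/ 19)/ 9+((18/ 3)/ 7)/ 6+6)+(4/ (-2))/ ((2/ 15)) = -10504/ 1197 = -8.78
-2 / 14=-0.14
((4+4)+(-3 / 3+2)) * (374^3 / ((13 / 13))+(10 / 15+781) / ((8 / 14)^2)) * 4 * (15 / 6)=37667532855 / 8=4708441606.88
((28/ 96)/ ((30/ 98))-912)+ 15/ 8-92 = -1001.17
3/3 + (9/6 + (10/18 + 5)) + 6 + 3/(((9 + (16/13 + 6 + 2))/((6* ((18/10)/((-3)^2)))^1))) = 101339/7110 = 14.25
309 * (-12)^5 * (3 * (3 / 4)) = -173000448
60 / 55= 12 / 11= 1.09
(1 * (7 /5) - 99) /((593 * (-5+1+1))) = 488 /8895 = 0.05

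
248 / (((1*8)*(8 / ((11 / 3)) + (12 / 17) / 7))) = 40579 / 2988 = 13.58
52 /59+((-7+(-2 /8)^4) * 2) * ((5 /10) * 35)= -3685103 /15104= -243.98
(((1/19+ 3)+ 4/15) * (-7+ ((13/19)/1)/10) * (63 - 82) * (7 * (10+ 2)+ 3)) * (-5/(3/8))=-48174104/95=-507095.83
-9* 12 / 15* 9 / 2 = -162 / 5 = -32.40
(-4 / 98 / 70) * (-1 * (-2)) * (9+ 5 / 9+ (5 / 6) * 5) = -247 / 15435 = -0.02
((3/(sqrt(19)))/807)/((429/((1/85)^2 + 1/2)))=219*sqrt(19)/960101350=0.00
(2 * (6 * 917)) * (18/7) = 28296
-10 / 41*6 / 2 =-30 / 41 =-0.73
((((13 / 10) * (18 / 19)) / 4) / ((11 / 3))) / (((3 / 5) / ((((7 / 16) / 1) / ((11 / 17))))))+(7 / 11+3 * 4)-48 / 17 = 24781651 / 2501312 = 9.91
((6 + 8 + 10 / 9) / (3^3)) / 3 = 0.19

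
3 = 3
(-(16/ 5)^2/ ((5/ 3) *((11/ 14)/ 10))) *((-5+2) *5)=64512/ 55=1172.95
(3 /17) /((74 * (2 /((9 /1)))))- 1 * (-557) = 1401439 /2516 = 557.01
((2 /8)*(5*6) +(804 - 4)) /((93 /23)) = 37145 /186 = 199.70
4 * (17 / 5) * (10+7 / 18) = 141.29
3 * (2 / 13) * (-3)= -18 / 13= -1.38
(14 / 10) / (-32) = -7 / 160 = -0.04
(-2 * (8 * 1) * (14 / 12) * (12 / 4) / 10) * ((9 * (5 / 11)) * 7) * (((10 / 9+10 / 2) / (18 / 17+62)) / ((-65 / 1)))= 833 / 3484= 0.24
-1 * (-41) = 41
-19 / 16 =-1.19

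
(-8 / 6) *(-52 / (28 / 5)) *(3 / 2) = 130 / 7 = 18.57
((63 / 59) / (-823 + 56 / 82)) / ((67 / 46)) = -118818 / 133275395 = -0.00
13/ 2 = 6.50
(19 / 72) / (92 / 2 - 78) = -19 / 2304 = -0.01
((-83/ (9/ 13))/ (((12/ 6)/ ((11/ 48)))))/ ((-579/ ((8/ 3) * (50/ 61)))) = 296725/ 5721678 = 0.05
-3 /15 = -1 /5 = -0.20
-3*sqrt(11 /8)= -3*sqrt(22) /4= -3.52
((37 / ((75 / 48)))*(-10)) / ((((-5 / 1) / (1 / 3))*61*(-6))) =-592 / 13725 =-0.04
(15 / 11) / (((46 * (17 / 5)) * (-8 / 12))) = -0.01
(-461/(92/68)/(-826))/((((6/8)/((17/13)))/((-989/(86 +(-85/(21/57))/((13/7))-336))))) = 11457694/6027735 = 1.90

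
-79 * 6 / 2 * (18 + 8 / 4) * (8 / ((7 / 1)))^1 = -37920 / 7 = -5417.14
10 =10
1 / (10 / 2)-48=-239 / 5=-47.80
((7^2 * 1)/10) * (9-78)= -3381/10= -338.10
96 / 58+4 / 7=452 / 203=2.23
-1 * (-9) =9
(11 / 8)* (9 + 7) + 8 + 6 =36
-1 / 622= -0.00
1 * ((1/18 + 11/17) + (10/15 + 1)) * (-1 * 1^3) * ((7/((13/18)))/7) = -725/221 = -3.28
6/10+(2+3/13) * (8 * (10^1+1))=196.91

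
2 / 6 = 1 / 3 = 0.33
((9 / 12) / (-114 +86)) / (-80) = 3 / 8960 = 0.00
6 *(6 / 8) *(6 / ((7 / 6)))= 162 / 7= 23.14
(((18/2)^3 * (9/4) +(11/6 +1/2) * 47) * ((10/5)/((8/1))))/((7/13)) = 272987/336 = 812.46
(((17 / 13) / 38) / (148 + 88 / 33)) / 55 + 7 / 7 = 12280891 / 12280840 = 1.00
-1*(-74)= 74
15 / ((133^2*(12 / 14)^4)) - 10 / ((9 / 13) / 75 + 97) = -62389955 / 614606832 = -0.10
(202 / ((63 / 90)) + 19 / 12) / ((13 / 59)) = 1438007 / 1092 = 1316.86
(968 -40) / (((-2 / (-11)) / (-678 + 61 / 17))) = -58517360 / 17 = -3442197.65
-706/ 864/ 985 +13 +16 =12339727/ 425520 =29.00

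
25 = 25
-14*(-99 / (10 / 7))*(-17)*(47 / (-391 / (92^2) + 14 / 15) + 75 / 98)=-8681720157 / 9794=-886432.53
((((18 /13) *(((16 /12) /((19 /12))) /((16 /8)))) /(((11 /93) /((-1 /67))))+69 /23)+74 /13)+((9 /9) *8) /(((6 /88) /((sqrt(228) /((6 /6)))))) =1568947 /182039+704 *sqrt(57) /3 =1780.31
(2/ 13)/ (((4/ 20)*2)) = 5/ 13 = 0.38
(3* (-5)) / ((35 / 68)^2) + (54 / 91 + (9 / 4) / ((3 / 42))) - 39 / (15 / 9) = -61059 / 1274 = -47.93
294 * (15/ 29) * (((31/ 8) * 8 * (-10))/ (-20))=68355/ 29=2357.07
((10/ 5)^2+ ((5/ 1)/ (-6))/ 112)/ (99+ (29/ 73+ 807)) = 195859/ 44464224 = 0.00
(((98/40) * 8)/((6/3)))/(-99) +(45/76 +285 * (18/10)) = 19317611/37620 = 513.49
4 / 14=2 / 7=0.29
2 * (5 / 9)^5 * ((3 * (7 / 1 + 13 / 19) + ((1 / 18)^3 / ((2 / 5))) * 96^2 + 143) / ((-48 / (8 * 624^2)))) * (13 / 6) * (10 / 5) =-459849676000000 / 90876411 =-5060165.46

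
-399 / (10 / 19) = -758.10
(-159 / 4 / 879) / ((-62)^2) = -53 / 4505168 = -0.00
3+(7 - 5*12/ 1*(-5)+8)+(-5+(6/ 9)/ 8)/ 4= 15205/ 48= 316.77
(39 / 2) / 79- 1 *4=-593 / 158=-3.75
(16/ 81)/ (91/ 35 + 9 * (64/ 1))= 80/ 234333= 0.00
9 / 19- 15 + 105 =1719 / 19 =90.47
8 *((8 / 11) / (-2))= -32 / 11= -2.91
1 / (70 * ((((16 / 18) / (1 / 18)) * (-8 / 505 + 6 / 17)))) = 1717 / 648256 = 0.00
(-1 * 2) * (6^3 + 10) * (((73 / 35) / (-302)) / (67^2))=16498 / 23724365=0.00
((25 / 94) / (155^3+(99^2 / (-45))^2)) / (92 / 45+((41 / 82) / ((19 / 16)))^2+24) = 0.00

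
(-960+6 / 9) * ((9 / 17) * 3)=-25902 / 17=-1523.65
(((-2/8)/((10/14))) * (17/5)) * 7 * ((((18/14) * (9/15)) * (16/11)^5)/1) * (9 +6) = -2526806016/4026275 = -627.58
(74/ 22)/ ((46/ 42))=3.07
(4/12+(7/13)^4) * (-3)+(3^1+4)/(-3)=-307219/85683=-3.59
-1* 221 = -221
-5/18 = -0.28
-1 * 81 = -81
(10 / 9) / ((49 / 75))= 250 / 147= 1.70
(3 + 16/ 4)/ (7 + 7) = 1/ 2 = 0.50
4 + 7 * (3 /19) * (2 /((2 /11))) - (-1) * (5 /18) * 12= 1111 /57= 19.49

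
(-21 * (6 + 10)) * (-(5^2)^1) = 8400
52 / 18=26 / 9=2.89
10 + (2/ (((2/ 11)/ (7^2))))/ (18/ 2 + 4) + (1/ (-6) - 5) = 3611/ 78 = 46.29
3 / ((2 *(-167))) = -3 / 334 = -0.01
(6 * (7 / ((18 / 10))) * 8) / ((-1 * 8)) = -23.33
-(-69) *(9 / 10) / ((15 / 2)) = 207 / 25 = 8.28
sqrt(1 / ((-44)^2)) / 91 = 0.00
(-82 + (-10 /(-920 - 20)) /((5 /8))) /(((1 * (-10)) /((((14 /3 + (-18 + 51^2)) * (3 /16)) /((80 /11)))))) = 822590769 /1504000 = 546.94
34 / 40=17 / 20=0.85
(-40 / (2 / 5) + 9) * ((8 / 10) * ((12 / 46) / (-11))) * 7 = 15288 / 1265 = 12.09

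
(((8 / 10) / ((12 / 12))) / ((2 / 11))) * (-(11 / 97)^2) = -2662 / 47045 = -0.06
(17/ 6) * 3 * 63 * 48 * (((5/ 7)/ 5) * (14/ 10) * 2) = 51408/ 5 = 10281.60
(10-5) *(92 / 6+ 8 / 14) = 1670 / 21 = 79.52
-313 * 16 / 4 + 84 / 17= -21200 / 17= -1247.06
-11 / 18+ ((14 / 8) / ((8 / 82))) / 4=2231 / 576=3.87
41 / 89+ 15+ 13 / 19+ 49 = 110160 / 1691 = 65.14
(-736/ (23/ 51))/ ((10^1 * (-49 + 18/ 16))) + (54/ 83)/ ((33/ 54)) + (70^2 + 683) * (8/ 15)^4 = 2691880100924/ 5900833125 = 456.19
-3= -3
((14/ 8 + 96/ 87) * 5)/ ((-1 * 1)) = -1655/ 116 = -14.27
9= 9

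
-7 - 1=-8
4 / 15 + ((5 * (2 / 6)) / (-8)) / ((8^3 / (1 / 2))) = 0.27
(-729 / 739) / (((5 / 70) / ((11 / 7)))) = -21.70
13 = 13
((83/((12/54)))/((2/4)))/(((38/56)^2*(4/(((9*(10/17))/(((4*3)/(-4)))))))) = -4392360/6137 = -715.72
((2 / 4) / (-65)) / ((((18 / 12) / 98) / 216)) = -7056 / 65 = -108.55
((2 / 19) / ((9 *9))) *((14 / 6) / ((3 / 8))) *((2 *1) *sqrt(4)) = 448 / 13851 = 0.03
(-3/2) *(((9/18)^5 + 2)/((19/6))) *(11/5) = -1287/608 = -2.12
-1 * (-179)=179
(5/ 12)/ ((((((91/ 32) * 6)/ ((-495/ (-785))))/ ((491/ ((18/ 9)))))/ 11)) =594110/ 14287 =41.58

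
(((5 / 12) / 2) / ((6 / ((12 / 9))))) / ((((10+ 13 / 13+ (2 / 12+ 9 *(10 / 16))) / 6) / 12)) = 80 / 403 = 0.20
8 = 8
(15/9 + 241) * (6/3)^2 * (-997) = -2903264/3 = -967754.67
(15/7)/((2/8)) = 60/7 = 8.57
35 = 35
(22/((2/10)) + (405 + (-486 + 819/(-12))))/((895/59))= -9263/3580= -2.59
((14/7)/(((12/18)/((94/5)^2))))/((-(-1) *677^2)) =26508/11458225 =0.00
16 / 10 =8 / 5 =1.60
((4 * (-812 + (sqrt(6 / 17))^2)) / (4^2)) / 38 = -6899 / 1292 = -5.34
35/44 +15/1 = 695/44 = 15.80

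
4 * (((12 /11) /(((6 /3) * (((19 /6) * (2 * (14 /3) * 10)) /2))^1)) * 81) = 8748 /7315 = 1.20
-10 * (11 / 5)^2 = -242 / 5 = -48.40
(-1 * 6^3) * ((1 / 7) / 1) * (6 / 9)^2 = -96 / 7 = -13.71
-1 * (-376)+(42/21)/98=18425/49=376.02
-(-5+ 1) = 4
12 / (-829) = -12 / 829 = -0.01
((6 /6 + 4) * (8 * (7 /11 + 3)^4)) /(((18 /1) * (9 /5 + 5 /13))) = 177.86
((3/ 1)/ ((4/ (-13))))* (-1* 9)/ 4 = 351/ 16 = 21.94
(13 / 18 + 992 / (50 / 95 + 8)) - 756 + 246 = -63655 / 162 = -392.93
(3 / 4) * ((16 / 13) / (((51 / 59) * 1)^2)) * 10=139240 / 11271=12.35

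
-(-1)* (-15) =-15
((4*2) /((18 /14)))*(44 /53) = 5.17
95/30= 19/6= 3.17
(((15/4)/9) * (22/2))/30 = 11/72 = 0.15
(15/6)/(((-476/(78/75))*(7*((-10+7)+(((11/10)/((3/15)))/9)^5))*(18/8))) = 2729376/22939374745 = 0.00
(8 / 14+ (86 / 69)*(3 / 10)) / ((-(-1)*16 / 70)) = 761 / 184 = 4.14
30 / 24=5 / 4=1.25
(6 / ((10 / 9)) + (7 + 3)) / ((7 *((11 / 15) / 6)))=18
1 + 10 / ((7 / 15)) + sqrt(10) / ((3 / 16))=16 *sqrt(10) / 3 + 157 / 7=39.29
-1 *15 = -15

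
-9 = -9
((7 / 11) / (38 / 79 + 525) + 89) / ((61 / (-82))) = -3332625960 / 27855223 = -119.64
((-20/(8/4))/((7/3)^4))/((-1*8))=405/9604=0.04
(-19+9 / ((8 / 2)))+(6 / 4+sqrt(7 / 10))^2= -69 / 5+3*sqrt(70) / 10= -11.29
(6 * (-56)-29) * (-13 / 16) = 296.56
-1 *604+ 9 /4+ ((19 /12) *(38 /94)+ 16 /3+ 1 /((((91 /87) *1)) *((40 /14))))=-7276301 /12220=-595.44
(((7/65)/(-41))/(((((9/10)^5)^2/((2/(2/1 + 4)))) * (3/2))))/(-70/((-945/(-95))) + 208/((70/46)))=-490000000000/37949053785305949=-0.00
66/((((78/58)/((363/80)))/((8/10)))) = 115797/650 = 178.15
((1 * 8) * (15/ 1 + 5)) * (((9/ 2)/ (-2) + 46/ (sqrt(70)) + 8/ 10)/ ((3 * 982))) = -116/ 1473 + 368 * sqrt(70)/ 10311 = 0.22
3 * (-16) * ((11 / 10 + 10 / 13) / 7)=-5832 / 455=-12.82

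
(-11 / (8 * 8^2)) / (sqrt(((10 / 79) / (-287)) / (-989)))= -32.17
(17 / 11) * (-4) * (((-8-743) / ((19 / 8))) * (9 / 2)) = 1838448 / 209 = 8796.40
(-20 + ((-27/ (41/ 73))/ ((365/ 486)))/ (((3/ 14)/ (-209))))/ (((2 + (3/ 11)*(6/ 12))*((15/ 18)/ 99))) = 3470574.35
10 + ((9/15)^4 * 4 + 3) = 8449/625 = 13.52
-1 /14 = -0.07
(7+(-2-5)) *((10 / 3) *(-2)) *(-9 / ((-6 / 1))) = 0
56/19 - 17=-267/19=-14.05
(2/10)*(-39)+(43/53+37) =7953/265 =30.01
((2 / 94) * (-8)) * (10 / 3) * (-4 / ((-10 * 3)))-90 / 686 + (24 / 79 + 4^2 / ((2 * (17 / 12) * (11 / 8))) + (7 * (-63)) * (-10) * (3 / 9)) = 3159808348327 / 2143399797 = 1474.20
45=45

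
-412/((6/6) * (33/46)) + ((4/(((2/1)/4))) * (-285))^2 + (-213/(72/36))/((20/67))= 5197468.92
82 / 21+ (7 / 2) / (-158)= 25765 / 6636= 3.88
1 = 1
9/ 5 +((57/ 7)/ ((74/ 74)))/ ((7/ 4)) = 1581/ 245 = 6.45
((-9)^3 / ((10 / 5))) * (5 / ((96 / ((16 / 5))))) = -243 / 4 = -60.75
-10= -10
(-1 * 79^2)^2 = 38950081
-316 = -316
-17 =-17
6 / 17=0.35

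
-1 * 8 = -8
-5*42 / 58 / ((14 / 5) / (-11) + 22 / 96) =142.67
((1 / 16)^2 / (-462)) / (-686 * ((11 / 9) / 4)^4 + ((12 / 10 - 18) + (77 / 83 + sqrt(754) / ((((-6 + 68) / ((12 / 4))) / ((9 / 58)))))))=16547426442070200 * sqrt(754) / 124455644128005700370582953 + 27519516483384835935 / 71117510930288971640333116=0.00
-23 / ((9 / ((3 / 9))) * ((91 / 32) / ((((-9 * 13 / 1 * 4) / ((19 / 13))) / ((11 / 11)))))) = 38272 / 399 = 95.92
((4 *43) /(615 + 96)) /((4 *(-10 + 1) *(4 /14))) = -301 /12798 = -0.02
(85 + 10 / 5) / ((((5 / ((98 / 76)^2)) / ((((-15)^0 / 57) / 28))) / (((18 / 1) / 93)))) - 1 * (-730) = 6208796641 / 8505160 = 730.00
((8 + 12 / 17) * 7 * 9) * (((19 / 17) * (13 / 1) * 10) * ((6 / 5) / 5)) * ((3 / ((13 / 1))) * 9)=57398544 / 1445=39722.18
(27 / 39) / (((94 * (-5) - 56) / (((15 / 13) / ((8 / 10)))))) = -675 / 355576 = -0.00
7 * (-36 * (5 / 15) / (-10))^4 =9072 / 625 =14.52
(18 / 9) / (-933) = -2 / 933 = -0.00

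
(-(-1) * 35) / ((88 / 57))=1995 / 88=22.67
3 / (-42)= -1 / 14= -0.07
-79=-79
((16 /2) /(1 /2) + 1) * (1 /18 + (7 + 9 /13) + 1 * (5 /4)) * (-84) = -501109 /39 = -12848.95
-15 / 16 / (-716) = 15 / 11456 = 0.00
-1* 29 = -29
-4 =-4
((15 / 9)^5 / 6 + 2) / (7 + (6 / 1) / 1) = 0.32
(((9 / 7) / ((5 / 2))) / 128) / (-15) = -3 / 11200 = -0.00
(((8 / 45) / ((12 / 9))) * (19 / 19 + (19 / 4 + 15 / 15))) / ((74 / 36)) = 0.44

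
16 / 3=5.33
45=45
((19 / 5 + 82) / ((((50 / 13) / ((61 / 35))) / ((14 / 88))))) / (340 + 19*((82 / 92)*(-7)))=11661 / 417500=0.03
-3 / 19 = -0.16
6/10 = 3/5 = 0.60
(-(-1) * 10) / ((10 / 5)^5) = 5 / 16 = 0.31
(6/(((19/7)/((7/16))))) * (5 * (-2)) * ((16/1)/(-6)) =490/19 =25.79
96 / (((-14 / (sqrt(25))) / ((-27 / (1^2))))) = 6480 / 7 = 925.71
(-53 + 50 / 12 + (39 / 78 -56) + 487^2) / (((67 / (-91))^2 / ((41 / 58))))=120732649037 / 390543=309140.48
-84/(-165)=28/55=0.51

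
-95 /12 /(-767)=95 /9204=0.01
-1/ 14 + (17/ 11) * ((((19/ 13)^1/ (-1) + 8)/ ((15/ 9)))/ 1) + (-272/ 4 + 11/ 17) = -2088375/ 34034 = -61.36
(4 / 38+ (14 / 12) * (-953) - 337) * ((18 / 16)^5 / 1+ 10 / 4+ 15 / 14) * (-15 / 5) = 203560639165 / 8716288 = 23354.05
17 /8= 2.12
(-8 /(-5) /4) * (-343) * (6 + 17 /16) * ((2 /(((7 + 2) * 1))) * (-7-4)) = 426349 /180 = 2368.61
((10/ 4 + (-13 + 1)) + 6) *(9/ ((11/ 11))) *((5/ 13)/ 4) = -315/ 104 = -3.03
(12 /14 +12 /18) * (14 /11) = 64 /33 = 1.94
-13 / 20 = -0.65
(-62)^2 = 3844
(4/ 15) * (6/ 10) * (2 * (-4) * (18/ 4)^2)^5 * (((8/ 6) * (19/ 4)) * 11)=-1243712750607.36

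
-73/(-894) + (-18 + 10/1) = -7079/894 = -7.92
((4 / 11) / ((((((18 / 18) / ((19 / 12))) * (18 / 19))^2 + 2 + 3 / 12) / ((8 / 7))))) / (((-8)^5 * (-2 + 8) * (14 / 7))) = -130321 / 321584643072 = -0.00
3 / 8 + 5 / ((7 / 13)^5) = 14902141 / 134456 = 110.83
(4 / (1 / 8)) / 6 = 16 / 3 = 5.33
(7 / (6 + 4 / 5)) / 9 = 35 / 306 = 0.11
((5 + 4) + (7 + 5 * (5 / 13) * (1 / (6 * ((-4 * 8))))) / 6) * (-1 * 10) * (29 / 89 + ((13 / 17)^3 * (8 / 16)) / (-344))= -74462760762665 / 2252636126208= -33.06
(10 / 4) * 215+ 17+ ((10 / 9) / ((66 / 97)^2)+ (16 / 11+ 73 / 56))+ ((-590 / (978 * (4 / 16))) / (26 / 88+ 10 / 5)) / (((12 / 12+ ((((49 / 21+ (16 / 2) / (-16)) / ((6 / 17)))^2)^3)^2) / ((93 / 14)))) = 559.66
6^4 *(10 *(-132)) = -1710720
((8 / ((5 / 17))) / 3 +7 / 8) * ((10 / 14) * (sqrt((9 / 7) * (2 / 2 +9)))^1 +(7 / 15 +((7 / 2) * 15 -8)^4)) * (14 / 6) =1193 * sqrt(70) / 168 +7859407754177 / 86400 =90965426.94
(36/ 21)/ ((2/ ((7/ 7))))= 6/ 7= 0.86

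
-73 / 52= -1.40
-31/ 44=-0.70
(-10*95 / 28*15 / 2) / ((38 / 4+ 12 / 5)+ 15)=-35625 / 3766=-9.46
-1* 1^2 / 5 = -1 / 5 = -0.20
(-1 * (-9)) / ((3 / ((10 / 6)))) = 5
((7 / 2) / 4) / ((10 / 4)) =7 / 20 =0.35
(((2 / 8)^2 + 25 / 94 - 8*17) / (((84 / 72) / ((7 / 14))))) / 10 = -8745 / 1504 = -5.81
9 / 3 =3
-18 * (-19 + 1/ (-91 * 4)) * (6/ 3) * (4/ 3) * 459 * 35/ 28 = 47623545/ 91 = 523335.66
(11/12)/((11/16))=4/3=1.33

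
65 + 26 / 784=25493 / 392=65.03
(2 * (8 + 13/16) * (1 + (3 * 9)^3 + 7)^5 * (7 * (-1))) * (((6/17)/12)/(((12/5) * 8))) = -4869728660771369663596895/8704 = -559481693562887139659.57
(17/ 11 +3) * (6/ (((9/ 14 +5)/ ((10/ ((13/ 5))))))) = 210000/ 11297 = 18.59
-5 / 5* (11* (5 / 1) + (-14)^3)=2689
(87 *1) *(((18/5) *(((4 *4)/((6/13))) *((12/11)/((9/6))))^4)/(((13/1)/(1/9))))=2137853526016/1976535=1081616.83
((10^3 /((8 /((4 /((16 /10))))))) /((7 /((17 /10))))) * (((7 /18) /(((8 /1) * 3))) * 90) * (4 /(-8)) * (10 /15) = -10625 /288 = -36.89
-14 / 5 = -2.80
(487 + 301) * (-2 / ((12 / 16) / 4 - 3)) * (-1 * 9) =-5043.20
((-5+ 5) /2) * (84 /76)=0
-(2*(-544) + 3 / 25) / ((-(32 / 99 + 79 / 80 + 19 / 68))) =-732360816 / 1070485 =-684.14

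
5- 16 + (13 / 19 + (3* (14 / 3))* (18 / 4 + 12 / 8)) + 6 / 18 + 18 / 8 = 17389 / 228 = 76.27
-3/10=-0.30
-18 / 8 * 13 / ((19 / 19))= -117 / 4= -29.25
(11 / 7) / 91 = 11 / 637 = 0.02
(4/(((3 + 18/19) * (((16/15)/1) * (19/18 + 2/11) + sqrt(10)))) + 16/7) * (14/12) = 1303533 * sqrt(10)/9105325 + 67681136/27315975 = 2.93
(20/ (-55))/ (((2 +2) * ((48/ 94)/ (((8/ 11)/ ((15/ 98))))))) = -4606/ 5445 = -0.85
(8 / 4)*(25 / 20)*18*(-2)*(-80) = 7200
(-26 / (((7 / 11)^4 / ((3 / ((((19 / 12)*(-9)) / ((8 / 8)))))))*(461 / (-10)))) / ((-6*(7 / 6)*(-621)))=-15226640 / 91418970573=-0.00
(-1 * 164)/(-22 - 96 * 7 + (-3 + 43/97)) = 0.24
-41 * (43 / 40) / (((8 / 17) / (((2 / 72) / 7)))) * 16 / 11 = -29971 / 55440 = -0.54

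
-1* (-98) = 98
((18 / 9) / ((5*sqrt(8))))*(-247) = -247*sqrt(2) / 10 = -34.93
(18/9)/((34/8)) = 8/17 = 0.47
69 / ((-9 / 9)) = -69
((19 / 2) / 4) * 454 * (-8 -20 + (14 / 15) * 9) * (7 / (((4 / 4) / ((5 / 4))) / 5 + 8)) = -7396795 / 408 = -18129.40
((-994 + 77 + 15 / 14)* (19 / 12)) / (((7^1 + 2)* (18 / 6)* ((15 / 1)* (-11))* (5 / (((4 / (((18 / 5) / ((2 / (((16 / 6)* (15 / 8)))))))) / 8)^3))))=243637 / 21824510400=0.00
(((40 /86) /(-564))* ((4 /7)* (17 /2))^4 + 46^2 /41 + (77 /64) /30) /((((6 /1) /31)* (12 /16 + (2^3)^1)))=606174609305527 /20054085508800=30.23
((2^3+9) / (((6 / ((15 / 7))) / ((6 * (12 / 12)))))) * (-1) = -255 / 7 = -36.43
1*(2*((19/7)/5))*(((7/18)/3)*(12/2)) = 38/45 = 0.84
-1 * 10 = -10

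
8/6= 4/3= 1.33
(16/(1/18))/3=96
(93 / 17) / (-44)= -93 / 748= -0.12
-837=-837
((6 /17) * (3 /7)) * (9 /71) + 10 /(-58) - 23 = -5673030 /245021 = -23.15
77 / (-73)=-77 / 73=-1.05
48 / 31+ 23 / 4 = 905 / 124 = 7.30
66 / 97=0.68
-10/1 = -10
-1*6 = -6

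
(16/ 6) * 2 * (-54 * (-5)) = 1440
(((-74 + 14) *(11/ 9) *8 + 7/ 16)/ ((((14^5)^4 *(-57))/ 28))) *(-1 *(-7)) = 1481/ 61470555006331690942464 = 0.00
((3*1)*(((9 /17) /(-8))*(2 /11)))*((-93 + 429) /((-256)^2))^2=-11907 /12549357568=-0.00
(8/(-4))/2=-1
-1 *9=-9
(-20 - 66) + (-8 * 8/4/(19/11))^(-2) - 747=-832.99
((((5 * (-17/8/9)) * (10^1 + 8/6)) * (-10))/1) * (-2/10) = -1445/54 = -26.76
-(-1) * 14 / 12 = 7 / 6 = 1.17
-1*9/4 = -9/4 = -2.25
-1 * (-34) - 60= -26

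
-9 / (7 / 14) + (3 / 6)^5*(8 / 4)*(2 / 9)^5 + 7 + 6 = -295243 / 59049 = -5.00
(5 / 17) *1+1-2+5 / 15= -19 / 51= -0.37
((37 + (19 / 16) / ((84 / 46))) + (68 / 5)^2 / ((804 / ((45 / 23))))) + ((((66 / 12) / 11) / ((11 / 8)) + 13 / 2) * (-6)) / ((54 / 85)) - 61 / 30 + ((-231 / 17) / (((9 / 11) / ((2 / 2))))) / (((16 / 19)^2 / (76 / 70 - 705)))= 382416653070719 / 23237786880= 16456.67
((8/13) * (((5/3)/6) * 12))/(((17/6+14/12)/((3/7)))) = 20/91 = 0.22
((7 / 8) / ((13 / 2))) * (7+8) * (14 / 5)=147 / 26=5.65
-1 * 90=-90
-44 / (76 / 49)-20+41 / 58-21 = -75665 / 1102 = -68.66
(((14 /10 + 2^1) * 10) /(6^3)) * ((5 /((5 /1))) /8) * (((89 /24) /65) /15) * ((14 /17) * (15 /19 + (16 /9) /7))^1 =0.00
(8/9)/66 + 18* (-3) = -16034/297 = -53.99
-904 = -904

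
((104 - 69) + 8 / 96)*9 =1263 / 4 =315.75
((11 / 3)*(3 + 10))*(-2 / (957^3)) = -26 / 239036589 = -0.00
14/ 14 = 1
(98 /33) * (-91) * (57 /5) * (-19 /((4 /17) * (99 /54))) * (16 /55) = 1313514384 /33275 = 39474.51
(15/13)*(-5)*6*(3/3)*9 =-4050/13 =-311.54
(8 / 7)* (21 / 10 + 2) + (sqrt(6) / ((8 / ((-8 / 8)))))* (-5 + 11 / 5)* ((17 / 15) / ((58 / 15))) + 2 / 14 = 119* sqrt(6) / 1160 + 169 / 35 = 5.08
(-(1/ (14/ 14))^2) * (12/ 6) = -2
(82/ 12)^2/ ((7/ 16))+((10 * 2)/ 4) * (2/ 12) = 13553/ 126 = 107.56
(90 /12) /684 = 5 /456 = 0.01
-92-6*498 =-3080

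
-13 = -13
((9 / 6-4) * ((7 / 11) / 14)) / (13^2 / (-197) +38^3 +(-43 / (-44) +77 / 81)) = -79785 / 38526821447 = -0.00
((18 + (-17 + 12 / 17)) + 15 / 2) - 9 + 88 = 2999 / 34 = 88.21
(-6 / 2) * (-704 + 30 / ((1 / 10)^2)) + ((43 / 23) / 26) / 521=-2146011461 / 311558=-6888.00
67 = 67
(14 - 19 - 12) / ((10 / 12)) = -102 / 5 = -20.40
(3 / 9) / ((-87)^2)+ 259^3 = 394510941154 / 22707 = 17373979.00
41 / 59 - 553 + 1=-32527 / 59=-551.31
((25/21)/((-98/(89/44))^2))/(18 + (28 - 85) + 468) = 0.00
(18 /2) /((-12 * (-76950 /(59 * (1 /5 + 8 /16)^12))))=0.00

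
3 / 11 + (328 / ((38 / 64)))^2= 1211827259 / 3971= 305169.29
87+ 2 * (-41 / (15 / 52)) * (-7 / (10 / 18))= 91719 / 25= 3668.76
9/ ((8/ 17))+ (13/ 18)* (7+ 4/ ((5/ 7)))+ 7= 1409/ 40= 35.22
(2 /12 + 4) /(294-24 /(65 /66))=1625 /105156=0.02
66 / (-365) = -66 / 365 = -0.18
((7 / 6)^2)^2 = 2401 / 1296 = 1.85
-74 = -74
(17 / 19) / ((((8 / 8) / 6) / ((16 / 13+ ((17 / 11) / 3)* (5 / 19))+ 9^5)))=16364864224 / 51623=317007.23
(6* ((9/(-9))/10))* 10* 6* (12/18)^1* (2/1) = -48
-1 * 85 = -85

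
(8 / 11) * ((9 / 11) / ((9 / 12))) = 96 / 121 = 0.79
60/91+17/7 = 281/91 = 3.09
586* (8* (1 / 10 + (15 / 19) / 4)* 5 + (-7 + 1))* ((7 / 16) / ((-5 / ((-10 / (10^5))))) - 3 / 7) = -1480.39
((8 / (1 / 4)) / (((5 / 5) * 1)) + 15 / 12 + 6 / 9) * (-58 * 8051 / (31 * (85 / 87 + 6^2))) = -2755752637 / 199454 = -13816.48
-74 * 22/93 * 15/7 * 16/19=-130240/4123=-31.59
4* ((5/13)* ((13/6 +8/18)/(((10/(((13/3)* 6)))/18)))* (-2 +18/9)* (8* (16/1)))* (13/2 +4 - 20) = 0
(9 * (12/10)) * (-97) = -5238/5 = -1047.60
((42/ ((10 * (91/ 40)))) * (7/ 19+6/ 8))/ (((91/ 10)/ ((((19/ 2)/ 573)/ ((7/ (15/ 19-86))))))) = -1376150/ 30051749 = -0.05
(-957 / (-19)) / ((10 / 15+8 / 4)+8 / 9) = 8613 / 608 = 14.17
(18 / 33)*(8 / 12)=4 / 11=0.36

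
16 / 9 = 1.78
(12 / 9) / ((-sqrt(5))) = -4*sqrt(5) / 15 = -0.60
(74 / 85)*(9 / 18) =37 / 85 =0.44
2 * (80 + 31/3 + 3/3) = 548/3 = 182.67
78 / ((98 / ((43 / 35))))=1677 / 1715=0.98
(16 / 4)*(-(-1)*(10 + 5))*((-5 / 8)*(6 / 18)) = -25 / 2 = -12.50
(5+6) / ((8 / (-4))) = -11 / 2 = -5.50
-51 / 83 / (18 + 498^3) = -17 / 3416999610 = -0.00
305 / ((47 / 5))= 1525 / 47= 32.45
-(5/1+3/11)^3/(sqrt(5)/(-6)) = 393.34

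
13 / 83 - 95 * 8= -63067 / 83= -759.84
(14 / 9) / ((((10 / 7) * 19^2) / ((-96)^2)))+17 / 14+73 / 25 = 4034687 / 126350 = 31.93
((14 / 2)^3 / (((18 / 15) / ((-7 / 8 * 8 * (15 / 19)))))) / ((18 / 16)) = -240100 / 171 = -1404.09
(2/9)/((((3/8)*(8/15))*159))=10/1431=0.01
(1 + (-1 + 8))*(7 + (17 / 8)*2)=90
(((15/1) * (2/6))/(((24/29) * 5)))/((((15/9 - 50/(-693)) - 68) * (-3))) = 2233/367352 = 0.01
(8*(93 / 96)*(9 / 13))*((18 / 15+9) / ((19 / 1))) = 14229 / 4940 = 2.88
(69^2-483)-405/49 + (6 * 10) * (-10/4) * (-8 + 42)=-40683/49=-830.27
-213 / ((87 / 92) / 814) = -5317048 / 29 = -183346.48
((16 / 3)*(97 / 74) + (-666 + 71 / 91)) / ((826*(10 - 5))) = -112691 / 707070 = -0.16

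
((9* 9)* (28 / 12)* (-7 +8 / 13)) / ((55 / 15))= -47061 / 143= -329.10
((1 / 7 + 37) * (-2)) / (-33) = 520 / 231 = 2.25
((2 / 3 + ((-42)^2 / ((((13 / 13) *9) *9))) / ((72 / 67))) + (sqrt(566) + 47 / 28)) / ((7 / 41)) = 2102521 / 15876 + 41 *sqrt(566) / 7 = 271.78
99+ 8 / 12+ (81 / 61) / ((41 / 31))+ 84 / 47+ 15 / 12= 146286629 / 1410564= 103.71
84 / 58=42 / 29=1.45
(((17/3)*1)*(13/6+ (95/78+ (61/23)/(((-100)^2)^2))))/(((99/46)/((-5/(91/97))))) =-166878801307657/3513510000000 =-47.50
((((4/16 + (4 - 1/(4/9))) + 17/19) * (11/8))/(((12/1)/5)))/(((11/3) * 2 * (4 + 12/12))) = 55/1216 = 0.05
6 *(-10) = -60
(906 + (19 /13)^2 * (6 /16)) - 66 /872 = 133622301 /147368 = 906.73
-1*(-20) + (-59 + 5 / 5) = -38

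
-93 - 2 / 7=-653 / 7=-93.29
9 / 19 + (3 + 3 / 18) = 415 / 114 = 3.64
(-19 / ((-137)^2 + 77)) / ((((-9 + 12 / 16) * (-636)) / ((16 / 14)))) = -76 / 346097367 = -0.00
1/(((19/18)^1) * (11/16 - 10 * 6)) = -288/18031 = -0.02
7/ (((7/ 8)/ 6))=48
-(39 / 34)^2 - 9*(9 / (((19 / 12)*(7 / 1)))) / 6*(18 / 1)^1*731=-2464327269 / 153748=-16028.35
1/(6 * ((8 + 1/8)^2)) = 0.00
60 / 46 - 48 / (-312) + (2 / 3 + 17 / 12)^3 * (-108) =-4664899 / 4784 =-975.10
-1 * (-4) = 4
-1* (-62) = 62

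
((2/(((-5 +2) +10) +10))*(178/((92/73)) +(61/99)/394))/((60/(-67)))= -4244865199/228770190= -18.56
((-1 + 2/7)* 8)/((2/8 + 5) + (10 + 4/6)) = -480/1337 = -0.36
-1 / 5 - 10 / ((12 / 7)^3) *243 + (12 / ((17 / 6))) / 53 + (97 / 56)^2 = -6773707181 / 14127680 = -479.46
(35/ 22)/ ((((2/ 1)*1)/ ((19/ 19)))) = 35/ 44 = 0.80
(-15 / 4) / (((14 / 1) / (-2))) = 15 / 28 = 0.54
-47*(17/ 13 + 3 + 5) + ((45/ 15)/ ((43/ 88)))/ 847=-437.45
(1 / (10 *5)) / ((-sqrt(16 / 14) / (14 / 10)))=-7 *sqrt(14) / 1000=-0.03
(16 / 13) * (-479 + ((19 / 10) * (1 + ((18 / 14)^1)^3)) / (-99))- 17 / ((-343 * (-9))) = -1301407339 / 2207205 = -589.62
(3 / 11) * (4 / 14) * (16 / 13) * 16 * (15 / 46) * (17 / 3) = 65280 / 23023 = 2.84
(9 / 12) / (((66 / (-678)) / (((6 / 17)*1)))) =-1017 / 374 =-2.72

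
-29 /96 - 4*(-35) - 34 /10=136.30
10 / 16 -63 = -499 / 8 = -62.38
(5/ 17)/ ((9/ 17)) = 0.56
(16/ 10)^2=64/ 25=2.56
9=9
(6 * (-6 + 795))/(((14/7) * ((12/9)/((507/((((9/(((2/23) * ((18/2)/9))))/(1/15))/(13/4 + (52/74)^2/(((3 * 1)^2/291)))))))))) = 14030984513/1259480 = 11140.30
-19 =-19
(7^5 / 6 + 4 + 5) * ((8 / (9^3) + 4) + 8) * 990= 8119920380 / 243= 33415310.21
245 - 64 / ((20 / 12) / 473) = -89591 / 5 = -17918.20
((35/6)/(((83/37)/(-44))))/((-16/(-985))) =-14031325/1992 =-7043.84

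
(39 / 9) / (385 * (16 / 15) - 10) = 13 / 1202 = 0.01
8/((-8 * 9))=-1/9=-0.11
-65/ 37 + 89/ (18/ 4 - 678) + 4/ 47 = -4225271/ 2342433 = -1.80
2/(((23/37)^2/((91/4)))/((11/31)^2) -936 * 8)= -15074059/56436260158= -0.00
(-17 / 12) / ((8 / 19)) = -323 / 96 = -3.36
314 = 314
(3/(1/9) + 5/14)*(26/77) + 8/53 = 268199/28567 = 9.39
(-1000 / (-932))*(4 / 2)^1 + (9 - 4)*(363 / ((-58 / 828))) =-175064030 / 6757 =-25908.54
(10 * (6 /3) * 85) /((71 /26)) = 44200 /71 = 622.54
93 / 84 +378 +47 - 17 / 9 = 106903 / 252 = 424.22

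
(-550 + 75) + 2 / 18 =-4274 / 9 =-474.89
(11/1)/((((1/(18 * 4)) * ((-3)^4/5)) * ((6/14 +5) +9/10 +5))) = 30800/7137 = 4.32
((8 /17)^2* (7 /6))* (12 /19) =896 /5491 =0.16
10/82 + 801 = 32846/41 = 801.12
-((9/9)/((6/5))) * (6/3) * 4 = -20/3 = -6.67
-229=-229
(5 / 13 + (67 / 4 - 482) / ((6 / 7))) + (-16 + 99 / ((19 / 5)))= -3155797 / 5928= -532.35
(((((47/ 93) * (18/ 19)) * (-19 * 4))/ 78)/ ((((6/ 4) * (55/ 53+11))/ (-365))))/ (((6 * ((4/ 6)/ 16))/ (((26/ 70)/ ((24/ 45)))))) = 1818430/ 69223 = 26.27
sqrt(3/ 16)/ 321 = sqrt(3)/ 1284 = 0.00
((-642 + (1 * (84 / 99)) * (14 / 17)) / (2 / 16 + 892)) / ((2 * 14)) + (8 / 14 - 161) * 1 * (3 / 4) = -120.35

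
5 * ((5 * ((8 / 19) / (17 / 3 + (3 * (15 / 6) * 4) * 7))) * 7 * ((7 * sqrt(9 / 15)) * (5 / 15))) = 1960 * sqrt(15) / 12293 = 0.62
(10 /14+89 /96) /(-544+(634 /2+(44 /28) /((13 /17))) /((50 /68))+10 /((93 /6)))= -11112725 /740953344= -0.01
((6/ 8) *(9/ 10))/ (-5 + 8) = 9/ 40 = 0.22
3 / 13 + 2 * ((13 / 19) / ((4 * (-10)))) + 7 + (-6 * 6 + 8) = -102769 / 4940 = -20.80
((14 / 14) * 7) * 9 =63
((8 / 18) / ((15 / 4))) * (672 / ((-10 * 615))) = -1792 / 138375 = -0.01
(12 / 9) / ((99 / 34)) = 136 / 297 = 0.46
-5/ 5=-1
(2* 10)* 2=40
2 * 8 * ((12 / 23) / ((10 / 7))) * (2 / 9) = 448 / 345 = 1.30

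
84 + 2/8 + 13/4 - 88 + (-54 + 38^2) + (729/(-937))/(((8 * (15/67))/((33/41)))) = 2134679587/1536680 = 1389.15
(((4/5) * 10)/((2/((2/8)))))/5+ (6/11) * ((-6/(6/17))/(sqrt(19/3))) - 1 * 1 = -4.48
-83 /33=-2.52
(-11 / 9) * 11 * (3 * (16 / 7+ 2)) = -1210 / 7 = -172.86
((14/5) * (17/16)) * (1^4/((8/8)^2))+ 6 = 359/40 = 8.98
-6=-6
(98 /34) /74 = 49 /1258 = 0.04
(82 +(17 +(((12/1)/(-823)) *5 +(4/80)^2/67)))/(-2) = -2181976423/44112800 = -49.46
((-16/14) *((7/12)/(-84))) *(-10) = -5/63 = -0.08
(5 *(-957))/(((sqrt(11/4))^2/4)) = -6960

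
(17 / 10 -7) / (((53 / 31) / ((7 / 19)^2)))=-1519 / 3610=-0.42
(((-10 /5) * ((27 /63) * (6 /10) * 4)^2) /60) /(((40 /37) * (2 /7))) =-999 /8750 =-0.11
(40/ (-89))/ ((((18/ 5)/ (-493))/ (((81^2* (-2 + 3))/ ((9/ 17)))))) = 67886100/ 89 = 762765.17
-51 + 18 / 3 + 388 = 343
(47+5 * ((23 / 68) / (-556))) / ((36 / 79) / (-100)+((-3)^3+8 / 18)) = -31583704275 / 17849383648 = -1.77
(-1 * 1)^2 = 1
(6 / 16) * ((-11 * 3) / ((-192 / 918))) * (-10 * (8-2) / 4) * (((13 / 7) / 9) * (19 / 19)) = -328185 / 1792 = -183.14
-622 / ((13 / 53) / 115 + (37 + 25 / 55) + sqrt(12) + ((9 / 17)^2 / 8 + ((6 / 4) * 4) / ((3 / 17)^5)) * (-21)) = 21789956256364315641600 * sqrt(3) / 9493151476149736987103515110649 + 8020724127591667182858517680 / 9493151476149736987103515110649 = 0.00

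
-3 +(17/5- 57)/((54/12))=-671/45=-14.91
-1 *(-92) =92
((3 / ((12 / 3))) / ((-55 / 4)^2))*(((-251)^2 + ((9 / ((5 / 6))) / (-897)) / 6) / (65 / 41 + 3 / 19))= 440227663608 / 3070692625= 143.36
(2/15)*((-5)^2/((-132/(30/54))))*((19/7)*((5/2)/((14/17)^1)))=-40375/349272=-0.12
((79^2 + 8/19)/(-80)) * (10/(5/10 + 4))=-39529/228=-173.37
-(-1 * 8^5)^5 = 37778931862957161709568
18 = 18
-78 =-78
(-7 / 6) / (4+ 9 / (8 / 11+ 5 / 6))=-721 / 6036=-0.12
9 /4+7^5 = 67237 /4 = 16809.25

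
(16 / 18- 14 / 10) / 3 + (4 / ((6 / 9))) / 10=58 / 135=0.43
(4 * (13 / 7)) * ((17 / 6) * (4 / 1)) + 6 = 1894 / 21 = 90.19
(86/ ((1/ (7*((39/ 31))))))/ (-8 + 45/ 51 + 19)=199563/ 3131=63.74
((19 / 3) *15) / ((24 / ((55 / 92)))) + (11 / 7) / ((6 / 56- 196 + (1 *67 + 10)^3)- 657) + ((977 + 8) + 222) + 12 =1221.37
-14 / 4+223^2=99451 / 2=49725.50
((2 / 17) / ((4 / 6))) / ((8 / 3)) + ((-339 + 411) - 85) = -1759 / 136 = -12.93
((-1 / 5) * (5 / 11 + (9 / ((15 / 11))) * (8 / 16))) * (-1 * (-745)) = -61537 / 110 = -559.43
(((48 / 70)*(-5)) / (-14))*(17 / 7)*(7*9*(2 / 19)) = 3672 / 931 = 3.94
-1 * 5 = -5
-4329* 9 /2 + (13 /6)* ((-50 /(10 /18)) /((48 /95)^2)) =-15547649 /768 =-20244.33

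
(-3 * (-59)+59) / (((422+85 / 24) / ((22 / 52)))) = 31152 / 132769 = 0.23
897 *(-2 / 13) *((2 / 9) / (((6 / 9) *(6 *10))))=-23 / 30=-0.77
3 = 3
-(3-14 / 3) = 1.67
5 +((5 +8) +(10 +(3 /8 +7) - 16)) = 19.38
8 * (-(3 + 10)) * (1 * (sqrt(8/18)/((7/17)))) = -3536/21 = -168.38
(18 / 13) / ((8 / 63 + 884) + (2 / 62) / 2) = 70308 / 44895019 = 0.00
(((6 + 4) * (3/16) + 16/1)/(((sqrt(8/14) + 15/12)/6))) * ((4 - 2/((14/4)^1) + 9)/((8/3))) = 186615/296 - 37323 * sqrt(7)/259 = 249.19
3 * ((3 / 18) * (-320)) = -160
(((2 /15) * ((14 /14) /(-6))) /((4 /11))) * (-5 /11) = 0.03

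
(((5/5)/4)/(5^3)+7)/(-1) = -3501/500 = -7.00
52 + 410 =462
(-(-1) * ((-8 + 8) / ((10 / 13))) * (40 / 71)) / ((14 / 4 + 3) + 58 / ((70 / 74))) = 0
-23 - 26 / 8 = -105 / 4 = -26.25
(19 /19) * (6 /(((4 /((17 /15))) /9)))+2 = 173 /10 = 17.30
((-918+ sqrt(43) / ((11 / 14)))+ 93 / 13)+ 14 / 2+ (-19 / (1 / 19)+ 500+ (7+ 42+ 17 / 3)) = -27697 / 39+ 14 * sqrt(43) / 11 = -701.83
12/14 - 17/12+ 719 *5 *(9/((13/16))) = 43484509/1092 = 39820.98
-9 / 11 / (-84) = 3 / 308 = 0.01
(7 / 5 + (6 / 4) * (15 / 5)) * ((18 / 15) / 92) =177 / 2300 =0.08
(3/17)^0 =1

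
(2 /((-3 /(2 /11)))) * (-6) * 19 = 152 /11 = 13.82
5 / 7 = 0.71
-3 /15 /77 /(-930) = 1 /358050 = 0.00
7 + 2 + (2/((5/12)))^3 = 14949/125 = 119.59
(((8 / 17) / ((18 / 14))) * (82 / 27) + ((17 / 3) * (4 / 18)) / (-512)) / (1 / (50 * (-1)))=-29323775 / 528768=-55.46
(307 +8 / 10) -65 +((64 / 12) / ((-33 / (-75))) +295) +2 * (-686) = -135643 / 165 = -822.08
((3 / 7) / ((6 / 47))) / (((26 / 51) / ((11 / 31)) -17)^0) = 47 / 14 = 3.36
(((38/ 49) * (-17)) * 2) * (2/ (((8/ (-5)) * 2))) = 1615/ 98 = 16.48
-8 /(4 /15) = -30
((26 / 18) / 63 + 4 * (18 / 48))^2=2982529 / 1285956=2.32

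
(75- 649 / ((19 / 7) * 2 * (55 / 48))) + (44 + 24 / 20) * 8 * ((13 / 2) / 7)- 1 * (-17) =215084 / 665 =323.43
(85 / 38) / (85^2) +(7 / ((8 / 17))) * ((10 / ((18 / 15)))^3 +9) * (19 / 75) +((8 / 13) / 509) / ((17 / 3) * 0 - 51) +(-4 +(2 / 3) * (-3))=9559128207001 / 4328014275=2208.66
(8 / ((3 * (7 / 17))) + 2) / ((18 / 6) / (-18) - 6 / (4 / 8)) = -0.70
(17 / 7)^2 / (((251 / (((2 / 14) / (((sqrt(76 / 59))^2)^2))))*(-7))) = -1006009 / 3480912176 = -0.00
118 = 118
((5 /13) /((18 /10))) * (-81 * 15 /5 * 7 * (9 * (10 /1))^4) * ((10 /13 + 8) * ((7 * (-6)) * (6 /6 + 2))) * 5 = 22264720695000000 /169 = 131743909437869.82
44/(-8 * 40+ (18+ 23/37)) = -1628/11151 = -0.15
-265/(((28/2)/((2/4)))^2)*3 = -795/784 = -1.01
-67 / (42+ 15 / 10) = -134 / 87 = -1.54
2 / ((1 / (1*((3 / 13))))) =6 / 13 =0.46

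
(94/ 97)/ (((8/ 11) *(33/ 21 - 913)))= -329/ 225040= -0.00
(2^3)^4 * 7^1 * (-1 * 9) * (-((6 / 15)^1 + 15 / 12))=2128896 / 5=425779.20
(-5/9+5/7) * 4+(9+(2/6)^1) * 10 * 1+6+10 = 6928/63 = 109.97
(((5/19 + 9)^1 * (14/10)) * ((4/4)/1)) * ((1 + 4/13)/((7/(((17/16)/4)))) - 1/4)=-12837/4940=-2.60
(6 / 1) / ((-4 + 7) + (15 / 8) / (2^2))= 64 / 37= 1.73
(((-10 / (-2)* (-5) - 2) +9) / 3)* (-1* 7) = 42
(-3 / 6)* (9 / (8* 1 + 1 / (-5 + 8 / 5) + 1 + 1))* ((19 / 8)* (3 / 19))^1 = -153 / 880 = -0.17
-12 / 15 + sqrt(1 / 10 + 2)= -4 / 5 + sqrt(210) / 10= 0.65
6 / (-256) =-3 / 128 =-0.02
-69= -69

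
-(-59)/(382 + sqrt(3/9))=67614/437771- 59 *sqrt(3)/437771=0.15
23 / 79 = 0.29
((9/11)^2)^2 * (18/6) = 19683/14641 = 1.34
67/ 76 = 0.88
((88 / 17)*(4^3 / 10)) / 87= 2816 / 7395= 0.38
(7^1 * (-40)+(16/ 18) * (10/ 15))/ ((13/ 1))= -7544/ 351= -21.49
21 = 21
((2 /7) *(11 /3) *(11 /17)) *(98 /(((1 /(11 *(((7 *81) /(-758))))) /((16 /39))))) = -18783072 /83759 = -224.25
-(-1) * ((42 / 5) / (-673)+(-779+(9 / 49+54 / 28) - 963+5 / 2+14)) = -284162848 / 164885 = -1723.40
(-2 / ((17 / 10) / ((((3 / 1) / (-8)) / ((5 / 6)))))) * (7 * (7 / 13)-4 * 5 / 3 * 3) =-1899 / 221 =-8.59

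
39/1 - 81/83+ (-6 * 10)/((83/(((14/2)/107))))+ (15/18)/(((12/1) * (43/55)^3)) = 1938102794963/50839320024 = 38.12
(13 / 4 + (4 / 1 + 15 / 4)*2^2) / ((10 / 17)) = 2329 / 40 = 58.22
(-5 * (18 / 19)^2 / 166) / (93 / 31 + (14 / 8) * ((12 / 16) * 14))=-720 / 569297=-0.00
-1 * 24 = -24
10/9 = 1.11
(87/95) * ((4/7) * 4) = 1392/665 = 2.09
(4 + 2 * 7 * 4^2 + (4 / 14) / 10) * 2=15962 / 35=456.06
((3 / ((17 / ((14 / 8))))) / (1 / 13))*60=4095 / 17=240.88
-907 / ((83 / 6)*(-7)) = 5442 / 581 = 9.37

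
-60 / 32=-15 / 8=-1.88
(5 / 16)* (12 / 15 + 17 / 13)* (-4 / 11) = -137 / 572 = -0.24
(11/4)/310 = 11/1240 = 0.01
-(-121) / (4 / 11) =1331 / 4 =332.75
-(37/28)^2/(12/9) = -4107/3136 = -1.31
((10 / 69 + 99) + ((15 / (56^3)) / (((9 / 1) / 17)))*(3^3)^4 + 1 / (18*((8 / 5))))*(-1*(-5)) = 33611654365 / 36352512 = 924.60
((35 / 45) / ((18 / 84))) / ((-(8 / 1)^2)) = -49 / 864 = -0.06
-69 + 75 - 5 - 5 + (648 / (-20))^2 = 26144 / 25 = 1045.76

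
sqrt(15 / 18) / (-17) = -sqrt(30) / 102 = -0.05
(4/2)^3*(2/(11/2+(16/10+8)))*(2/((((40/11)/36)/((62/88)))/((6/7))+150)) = 26784/1897919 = 0.01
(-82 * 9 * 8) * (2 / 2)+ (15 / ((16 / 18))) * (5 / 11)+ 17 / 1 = -517381 / 88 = -5879.33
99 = 99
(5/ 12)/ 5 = 1/ 12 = 0.08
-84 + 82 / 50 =-2059 / 25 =-82.36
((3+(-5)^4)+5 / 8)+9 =5101 / 8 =637.62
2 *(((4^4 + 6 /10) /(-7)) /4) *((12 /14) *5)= -3849 /49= -78.55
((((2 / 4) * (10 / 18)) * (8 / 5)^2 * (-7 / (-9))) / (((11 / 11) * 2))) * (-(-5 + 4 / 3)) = 1232 / 1215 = 1.01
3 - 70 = -67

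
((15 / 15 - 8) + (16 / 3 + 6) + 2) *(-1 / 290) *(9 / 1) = -57 / 290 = -0.20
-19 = -19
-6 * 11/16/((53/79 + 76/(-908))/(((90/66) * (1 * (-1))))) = 17933/1872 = 9.58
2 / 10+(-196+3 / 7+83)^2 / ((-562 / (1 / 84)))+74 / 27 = 34771241 / 13011705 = 2.67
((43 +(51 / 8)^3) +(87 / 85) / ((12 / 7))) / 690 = 4390893 / 10009600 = 0.44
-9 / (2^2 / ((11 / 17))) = -99 / 68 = -1.46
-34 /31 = -1.10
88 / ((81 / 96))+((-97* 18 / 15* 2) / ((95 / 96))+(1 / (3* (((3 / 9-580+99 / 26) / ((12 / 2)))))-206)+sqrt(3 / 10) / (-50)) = -194108031346 / 576060525-sqrt(30) / 500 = -336.97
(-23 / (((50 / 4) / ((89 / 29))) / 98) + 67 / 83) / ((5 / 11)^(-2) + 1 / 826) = -27466169346 / 240630197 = -114.14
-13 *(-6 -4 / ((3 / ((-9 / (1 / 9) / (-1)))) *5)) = 358.80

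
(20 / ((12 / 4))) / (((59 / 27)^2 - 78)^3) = -2582803260 / 152110822905341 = -0.00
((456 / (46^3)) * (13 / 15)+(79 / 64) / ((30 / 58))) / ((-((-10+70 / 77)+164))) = -307142231 / 19903265280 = -0.02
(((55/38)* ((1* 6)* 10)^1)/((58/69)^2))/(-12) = -1309275/127832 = -10.24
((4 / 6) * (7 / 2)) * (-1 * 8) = -56 / 3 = -18.67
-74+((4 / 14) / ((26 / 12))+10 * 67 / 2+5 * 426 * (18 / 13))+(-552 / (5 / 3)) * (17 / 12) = 1247229 / 455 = 2741.16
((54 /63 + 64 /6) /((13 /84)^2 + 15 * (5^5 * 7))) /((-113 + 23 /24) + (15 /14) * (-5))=-112896 /377385777547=-0.00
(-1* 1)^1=-1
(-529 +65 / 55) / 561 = -5806 / 6171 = -0.94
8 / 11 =0.73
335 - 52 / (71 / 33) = 22069 / 71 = 310.83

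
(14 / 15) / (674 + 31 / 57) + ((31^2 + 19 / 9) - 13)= 1643889389 / 1730205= 950.11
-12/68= -3/17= -0.18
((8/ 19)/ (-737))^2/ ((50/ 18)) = 576/ 4902100225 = 0.00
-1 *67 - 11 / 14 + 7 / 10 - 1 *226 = -10258 / 35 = -293.09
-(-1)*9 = 9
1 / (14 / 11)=11 / 14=0.79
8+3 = 11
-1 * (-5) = 5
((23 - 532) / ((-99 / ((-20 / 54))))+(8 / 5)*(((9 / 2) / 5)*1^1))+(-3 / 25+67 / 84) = 399277 / 1871100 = 0.21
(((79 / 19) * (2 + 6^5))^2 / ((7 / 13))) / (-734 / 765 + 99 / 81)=1251623166406860 / 169309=7392537705.66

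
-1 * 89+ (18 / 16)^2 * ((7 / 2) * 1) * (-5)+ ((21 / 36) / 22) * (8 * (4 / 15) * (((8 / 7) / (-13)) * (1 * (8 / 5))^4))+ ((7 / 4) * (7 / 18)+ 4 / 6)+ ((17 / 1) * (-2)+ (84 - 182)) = -13832893649 / 57200000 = -241.83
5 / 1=5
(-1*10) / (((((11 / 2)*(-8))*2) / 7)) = 35 / 44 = 0.80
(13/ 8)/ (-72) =-13/ 576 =-0.02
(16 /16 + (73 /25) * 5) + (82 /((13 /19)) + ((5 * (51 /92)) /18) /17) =4860133 /35880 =135.46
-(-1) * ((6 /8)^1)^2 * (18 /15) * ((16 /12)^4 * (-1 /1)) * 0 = 0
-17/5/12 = -17/60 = -0.28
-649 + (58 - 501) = -1092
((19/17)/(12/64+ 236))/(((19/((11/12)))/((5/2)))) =110/192729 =0.00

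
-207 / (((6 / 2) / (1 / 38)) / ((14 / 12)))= -161 / 76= -2.12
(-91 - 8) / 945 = -11 / 105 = -0.10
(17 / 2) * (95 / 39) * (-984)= -264860 / 13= -20373.85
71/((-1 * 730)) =-71/730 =-0.10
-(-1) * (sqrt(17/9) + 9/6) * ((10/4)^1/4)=5 * sqrt(17)/24 + 15/16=1.80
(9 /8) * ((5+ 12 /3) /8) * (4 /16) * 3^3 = 2187 /256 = 8.54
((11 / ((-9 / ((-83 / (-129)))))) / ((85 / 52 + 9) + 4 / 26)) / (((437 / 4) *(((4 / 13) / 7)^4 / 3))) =-73992382919 / 138001104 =-536.17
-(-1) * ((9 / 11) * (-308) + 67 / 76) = -19085 / 76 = -251.12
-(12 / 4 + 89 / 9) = -116 / 9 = -12.89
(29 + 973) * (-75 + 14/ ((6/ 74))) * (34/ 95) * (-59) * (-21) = 4122534612/ 95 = 43395101.18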